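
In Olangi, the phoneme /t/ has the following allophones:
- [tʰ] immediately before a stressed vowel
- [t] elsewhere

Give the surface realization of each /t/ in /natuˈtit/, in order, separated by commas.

Occurrence 1 (position 3): no conditioning environment matches → elsewhere allophone [t].
Occurrence 2 (position 5): immediately before a stressed vowel → [tʰ].
Occurrence 3 (position 7): no conditioning environment matches → elsewhere allophone [t].

[t], [tʰ], [t]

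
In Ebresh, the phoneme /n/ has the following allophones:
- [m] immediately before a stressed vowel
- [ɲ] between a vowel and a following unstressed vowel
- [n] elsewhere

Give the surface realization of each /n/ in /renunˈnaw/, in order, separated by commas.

Occurrence 1 (position 3): between a vowel and a following unstressed vowel → [ɲ].
Occurrence 2 (position 5): no conditioning environment matches → elsewhere allophone [n].
Occurrence 3 (position 6): immediately before a stressed vowel → [m].

[ɲ], [n], [m]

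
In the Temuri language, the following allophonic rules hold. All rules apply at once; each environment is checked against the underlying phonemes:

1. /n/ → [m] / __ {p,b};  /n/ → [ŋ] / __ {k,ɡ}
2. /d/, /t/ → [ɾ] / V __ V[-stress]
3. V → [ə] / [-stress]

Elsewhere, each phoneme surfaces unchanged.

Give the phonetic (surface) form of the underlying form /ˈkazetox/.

[ˈkazəɾəx]

/a/ (between /k/ and /z/): rule 3 targets it, but not in an unstressed syllable → unchanged [a].
/e/ meets the environment for rule 3 (in an unstressed syllable) → [ə].
/t/ (between /e/ and /o/) occurs between a vowel and a following unstressed vowel → [ɾ] by rule 2.
/o/ (between /t/ and /x/): in an unstressed syllable, so rule 3 applies → [ə].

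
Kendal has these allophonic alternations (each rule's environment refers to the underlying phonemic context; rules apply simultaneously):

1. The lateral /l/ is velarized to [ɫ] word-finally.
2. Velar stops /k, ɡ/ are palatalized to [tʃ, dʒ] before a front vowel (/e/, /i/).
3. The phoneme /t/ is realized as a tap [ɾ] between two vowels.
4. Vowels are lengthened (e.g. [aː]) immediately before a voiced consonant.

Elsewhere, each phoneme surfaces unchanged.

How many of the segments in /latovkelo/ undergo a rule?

Segments that undergo a rule: /t/ → [ɾ] (rule 3); /o/ → [oː] (rule 4); /k/ → [tʃ] (rule 2); /e/ → [eː] (rule 4).
All other segments surface unchanged.

4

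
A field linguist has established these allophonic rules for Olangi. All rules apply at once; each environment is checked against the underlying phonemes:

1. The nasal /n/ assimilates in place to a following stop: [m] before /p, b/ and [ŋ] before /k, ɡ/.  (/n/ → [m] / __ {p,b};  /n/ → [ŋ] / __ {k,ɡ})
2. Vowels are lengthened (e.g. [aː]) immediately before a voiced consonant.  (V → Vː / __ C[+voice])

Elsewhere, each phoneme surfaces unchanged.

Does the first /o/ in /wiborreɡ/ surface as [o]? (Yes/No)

No

/o/ (between /b/ and /r/) occurs before a voiced consonant → [oː] by rule 2.
The actual realization is [oː], not [o].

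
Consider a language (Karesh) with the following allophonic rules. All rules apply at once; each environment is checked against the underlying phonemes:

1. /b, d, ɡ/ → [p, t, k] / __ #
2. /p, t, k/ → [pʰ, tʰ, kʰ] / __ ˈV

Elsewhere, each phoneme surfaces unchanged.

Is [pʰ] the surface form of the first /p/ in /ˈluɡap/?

/p/ (word-final) is in the target of rule 2 but the environment (immediately before a stressed vowel) is not met → [p].
The actual realization is [p], not [pʰ].

No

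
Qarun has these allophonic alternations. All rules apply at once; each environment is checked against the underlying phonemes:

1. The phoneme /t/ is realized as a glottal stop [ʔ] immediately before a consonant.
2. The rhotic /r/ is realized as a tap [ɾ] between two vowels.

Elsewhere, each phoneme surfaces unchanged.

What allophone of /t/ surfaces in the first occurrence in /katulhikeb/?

/t/ (between /a/ and /u/): rule 1 targets it, but not immediately before a consonant → unchanged [t].

[t]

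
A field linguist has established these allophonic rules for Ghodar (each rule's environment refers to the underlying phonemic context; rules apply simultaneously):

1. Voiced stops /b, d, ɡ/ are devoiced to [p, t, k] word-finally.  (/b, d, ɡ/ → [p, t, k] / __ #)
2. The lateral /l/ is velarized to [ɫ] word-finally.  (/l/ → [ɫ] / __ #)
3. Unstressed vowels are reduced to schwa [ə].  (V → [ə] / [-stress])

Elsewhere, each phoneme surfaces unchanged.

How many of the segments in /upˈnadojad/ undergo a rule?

Segments that undergo a rule: /u/ → [ə] (rule 3); /o/ → [ə] (rule 3); /a/ → [ə] (rule 3); /d/ → [t] (rule 1).
All other segments surface unchanged.

4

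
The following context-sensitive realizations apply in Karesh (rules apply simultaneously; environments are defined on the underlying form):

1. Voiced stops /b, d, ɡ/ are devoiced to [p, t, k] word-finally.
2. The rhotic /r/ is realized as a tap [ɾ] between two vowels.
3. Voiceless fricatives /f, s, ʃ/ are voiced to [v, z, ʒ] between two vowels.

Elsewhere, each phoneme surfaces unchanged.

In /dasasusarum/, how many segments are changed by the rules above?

Segments that undergo a rule: /s/ → [z] (rule 3); /s/ → [z] (rule 3); /s/ → [z] (rule 3); /r/ → [ɾ] (rule 2).
All other segments surface unchanged.

4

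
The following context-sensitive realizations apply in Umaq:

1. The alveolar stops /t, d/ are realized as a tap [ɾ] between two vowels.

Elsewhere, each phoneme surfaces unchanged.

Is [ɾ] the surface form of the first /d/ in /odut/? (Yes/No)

/d/ — between /o/ and /u/, between two vowels — surfaces as [ɾ] (rule 1).
The actual realization is [ɾ], which matches [ɾ].

Yes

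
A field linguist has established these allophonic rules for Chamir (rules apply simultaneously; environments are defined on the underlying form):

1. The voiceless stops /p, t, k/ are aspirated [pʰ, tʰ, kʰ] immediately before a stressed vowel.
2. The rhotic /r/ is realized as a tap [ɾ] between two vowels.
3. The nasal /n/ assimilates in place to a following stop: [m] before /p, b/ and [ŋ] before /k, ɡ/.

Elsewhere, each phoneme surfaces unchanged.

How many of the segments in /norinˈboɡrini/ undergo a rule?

Segments that undergo a rule: /r/ → [ɾ] (rule 2); /n/ → [m] (rule 3).
All other segments surface unchanged.

2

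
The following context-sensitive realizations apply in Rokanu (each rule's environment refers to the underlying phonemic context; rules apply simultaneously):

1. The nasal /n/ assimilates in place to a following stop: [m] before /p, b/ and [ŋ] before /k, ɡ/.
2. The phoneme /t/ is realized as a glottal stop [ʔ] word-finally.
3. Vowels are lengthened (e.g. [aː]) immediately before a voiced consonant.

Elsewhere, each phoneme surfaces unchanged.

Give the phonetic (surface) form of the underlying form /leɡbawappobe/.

/l/ — not in any rule's target class → [l].
/e/ — between /l/ and /ɡ/, before a voiced consonant — surfaces as [eː] (rule 3).
/ɡ/ (between /e/ and /b/) is unaffected → [ɡ].
/b/ (between /ɡ/ and /a/): no rule targets it → [b].
/a/ (between /b/ and /w/): before a voiced consonant, so rule 3 applies → [aː].
/w/ — not in any rule's target class → [w].
/a/ (between /w/ and /p/) is in the target of rule 3 but the environment (before a voiced consonant) is not met → [a].
/p/ stays [p].
/p/ (between /p/ and /o/) is unaffected → [p].
/o/ (between /p/ and /b/) occurs before a voiced consonant → [oː] by rule 3.
/b/ stays [b].
/e/ (word-final): rule 3 targets it, but not before a voiced consonant → unchanged [e].

[leːɡbaːwappoːbe]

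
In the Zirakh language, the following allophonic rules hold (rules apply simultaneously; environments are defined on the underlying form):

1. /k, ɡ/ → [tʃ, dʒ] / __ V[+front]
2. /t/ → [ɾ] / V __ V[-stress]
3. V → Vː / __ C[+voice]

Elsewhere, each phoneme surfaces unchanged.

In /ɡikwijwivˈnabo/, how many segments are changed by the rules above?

Segments that undergo a rule: /ɡ/ → [dʒ] (rule 1); /i/ → [iː] (rule 3); /i/ → [iː] (rule 3); /a/ → [aː] (rule 3).
All other segments surface unchanged.

4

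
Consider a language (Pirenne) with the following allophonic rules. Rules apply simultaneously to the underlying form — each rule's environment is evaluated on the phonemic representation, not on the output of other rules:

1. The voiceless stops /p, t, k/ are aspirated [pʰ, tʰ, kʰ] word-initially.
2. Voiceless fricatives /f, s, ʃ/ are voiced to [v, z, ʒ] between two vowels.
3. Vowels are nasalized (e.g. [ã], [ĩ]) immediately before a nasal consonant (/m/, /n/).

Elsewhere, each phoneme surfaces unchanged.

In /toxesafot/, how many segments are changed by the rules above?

3

Segments that undergo a rule: /t/ → [tʰ] (rule 1); /s/ → [z] (rule 2); /f/ → [v] (rule 2).
All other segments surface unchanged.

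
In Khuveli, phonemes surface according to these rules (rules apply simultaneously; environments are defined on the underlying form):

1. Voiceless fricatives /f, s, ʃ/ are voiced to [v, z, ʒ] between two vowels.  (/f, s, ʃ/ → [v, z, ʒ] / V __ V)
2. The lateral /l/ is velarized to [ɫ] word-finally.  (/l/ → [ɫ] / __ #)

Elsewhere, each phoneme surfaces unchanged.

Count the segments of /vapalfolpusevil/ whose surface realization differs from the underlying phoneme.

Segments that undergo a rule: /s/ → [z] (rule 1); /l/ → [ɫ] (rule 2).
All other segments surface unchanged.

2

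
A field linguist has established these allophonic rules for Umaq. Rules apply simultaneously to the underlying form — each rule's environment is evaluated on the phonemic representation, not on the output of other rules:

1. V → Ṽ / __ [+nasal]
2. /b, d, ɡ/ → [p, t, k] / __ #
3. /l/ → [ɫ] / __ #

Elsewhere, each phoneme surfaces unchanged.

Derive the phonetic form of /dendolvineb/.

[dẽndolvĩnep]

/d/ (word-initial) fails the environment for rule 2, so it stays [d].
/e/ meets the environment for rule 1 (before a nasal consonant) → [ẽ].
/n/ (between /e/ and /d/): no rule targets it → [n].
/d/ — between /n/ and /o/; rule 2 does not apply here → [d].
/o/ (between /d/ and /l/): rule 1 targets it, but not before a nasal consonant → unchanged [o].
/l/ (between /o/ and /v/) is in the target of rule 3 but the environment (word-finally) is not met → [l].
/v/ (between /l/ and /i/): no rule targets it → [v].
/i/ meets the environment for rule 1 (before a nasal consonant) → [ĩ].
/n/ — not in any rule's target class → [n].
/e/ — between /n/ and /b/; rule 1 does not apply here → [e].
/b/ (word-final) occurs word-finally → [p] by rule 2.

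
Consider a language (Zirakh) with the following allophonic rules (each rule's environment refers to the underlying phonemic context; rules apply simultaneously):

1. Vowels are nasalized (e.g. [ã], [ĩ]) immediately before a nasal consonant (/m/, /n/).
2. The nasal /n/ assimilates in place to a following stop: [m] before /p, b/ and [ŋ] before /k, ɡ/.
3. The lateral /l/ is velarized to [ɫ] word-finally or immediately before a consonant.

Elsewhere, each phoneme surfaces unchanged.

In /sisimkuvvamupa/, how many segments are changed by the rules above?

Segments that undergo a rule: /i/ → [ĩ] (rule 1); /a/ → [ã] (rule 1).
All other segments surface unchanged.

2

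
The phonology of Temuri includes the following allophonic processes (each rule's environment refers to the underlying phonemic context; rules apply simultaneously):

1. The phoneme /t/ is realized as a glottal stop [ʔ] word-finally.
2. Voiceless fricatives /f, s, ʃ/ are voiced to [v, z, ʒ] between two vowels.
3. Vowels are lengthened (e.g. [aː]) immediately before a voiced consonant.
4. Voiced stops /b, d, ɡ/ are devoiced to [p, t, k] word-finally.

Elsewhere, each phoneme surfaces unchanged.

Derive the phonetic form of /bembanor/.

/b/ — word-initial; rule 4 does not apply here → [b].
/e/ (between /b/ and /m/) occurs before a voiced consonant → [eː] by rule 3.
/m/ (between /e/ and /b/): no rule targets it → [m].
/b/ — between /m/ and /a/; rule 4 does not apply here → [b].
/a/ — between /b/ and /n/, before a voiced consonant — surfaces as [aː] (rule 3).
/n/ stays [n].
/o/ (between /n/ and /r/): before a voiced consonant, so rule 3 applies → [oː].
/r/ — not in any rule's target class → [r].

[beːmbaːnoːr]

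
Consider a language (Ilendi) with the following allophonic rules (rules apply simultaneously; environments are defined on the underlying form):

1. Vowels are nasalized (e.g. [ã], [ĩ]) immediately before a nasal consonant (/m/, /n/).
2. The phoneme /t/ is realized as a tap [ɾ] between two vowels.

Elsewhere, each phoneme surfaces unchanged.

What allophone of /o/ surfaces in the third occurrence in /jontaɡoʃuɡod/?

/o/ — between /ɡ/ and /d/; rule 1 does not apply here → [o].

[o]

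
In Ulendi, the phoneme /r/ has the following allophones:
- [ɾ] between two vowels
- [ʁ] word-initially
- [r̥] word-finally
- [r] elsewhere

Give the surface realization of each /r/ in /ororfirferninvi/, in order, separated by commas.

Occurrence 1 (position 2): between two vowels → [ɾ].
Occurrence 2 (position 4): no conditioning environment matches → elsewhere allophone [r].
Occurrence 3 (position 7): no conditioning environment matches → elsewhere allophone [r].
Occurrence 4 (position 10): no conditioning environment matches → elsewhere allophone [r].

[ɾ], [r], [r], [r]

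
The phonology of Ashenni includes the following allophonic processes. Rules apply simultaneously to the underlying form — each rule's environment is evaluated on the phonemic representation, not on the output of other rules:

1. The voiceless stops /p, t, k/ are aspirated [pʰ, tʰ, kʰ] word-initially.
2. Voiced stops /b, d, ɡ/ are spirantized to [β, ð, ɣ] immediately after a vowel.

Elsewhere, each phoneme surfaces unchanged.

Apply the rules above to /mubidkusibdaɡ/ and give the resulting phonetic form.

/b/ — between /u/ and /i/, immediately after a vowel — surfaces as [β] (rule 2).
/d/ meets the environment for rule 2 (immediately after a vowel) → [ð].
/k/ (between /d/ and /u/) is in the target of rule 1 but the environment (word-initially) is not met → [k].
/b/ meets the environment for rule 2 (immediately after a vowel) → [β].
/d/ (between /b/ and /a/) fails the environment for rule 2, so it stays [d].
/ɡ/ (word-final): immediately after a vowel, so rule 2 applies → [ɣ].

[muβiðkusiβdaɣ]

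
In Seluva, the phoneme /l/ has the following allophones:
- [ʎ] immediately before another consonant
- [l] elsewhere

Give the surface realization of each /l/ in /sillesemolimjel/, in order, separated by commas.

[ʎ], [l], [l], [l]

Occurrence 1 (position 3): immediately before another consonant → [ʎ].
Occurrence 2 (position 4): no conditioning environment matches → elsewhere allophone [l].
Occurrence 3 (position 10): no conditioning environment matches → elsewhere allophone [l].
Occurrence 4 (position 15): no conditioning environment matches → elsewhere allophone [l].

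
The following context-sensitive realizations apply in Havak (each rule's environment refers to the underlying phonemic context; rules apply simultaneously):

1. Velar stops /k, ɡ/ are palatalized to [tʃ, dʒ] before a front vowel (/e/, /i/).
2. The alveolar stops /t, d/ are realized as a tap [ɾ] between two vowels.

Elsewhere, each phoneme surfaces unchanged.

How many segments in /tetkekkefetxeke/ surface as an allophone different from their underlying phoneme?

3

Segments that undergo a rule: /k/ → [tʃ] (rule 1); /k/ → [tʃ] (rule 1); /k/ → [tʃ] (rule 1).
All other segments surface unchanged.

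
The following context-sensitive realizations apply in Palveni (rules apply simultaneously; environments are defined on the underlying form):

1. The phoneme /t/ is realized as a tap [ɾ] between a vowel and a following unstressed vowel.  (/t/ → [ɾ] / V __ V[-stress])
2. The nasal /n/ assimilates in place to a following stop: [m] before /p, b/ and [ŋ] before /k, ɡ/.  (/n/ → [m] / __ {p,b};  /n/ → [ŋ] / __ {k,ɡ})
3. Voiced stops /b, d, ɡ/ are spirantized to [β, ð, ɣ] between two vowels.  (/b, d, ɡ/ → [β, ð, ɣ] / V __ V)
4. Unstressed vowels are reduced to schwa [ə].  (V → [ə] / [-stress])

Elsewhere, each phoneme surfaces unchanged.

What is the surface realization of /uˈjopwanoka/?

[əˈjopwənəkə]

/u/ — word-initial, in an unstressed syllable — surfaces as [ə] (rule 4).
/j/ (between /u/ and /o/): no rule targets it → [j].
/o/ (between /j/ and /p/): rule 4 targets it, but not in an unstressed syllable → unchanged [o].
/p/ (between /o/ and /w/): no rule targets it → [p].
/w/ stays [w].
/a/ — between /w/ and /n/, in an unstressed syllable — surfaces as [ə] (rule 4).
/n/ (between /a/ and /o/) fails the environment for rule 2, so it stays [n].
/o/ (between /n/ and /k/) occurs in an unstressed syllable → [ə] by rule 4.
/k/ — not in any rule's target class → [k].
/a/ meets the environment for rule 4 (in an unstressed syllable) → [ə].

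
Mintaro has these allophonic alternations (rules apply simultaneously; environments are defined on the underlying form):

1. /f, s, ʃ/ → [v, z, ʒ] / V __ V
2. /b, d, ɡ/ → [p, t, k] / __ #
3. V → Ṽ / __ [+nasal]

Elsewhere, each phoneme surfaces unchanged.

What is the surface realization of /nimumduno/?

[nĩmũmdũno]

/i/ meets the environment for rule 3 (before a nasal consonant) → [ĩ].
/u/ — between /m/ and /m/, before a nasal consonant — surfaces as [ũ] (rule 3).
/d/ (between /m/ and /u/): rule 2 targets it, but not word-finally → unchanged [d].
/u/ — between /d/ and /n/, before a nasal consonant — surfaces as [ũ] (rule 3).
/o/ (word-final) is in the target of rule 3 but the environment (before a nasal consonant) is not met → [o].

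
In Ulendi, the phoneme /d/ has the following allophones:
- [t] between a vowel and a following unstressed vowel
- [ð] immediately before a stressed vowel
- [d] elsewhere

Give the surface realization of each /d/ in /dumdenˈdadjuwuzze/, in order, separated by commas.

[d], [d], [ð], [d]

Occurrence 1 (position 1): no conditioning environment matches → elsewhere allophone [d].
Occurrence 2 (position 4): no conditioning environment matches → elsewhere allophone [d].
Occurrence 3 (position 7): immediately before a stressed vowel → [ð].
Occurrence 4 (position 9): no conditioning environment matches → elsewhere allophone [d].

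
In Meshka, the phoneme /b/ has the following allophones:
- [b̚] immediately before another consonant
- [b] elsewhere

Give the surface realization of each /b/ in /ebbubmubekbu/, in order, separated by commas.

[b̚], [b], [b̚], [b], [b]

Occurrence 1 (position 2): immediately before another consonant → [b̚].
Occurrence 2 (position 3): no conditioning environment matches → elsewhere allophone [b].
Occurrence 3 (position 5): immediately before another consonant → [b̚].
Occurrence 4 (position 8): no conditioning environment matches → elsewhere allophone [b].
Occurrence 5 (position 11): no conditioning environment matches → elsewhere allophone [b].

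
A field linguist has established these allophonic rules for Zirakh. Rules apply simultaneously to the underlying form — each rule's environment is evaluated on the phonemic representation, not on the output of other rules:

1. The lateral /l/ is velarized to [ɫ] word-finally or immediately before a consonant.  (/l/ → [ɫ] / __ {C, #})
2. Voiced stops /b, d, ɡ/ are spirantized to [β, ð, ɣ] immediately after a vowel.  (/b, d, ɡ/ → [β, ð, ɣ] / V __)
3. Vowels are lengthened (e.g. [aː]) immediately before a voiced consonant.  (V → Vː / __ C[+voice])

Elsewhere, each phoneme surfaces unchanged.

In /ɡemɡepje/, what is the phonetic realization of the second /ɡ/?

[ɡ]

/ɡ/ — between /m/ and /e/; rule 2 does not apply here → [ɡ].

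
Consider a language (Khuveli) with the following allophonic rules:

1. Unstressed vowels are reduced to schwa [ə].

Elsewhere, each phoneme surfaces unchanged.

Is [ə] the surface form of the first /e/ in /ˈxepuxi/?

No

/e/ (between /x/ and /p/) is in the target of rule 1 but the environment (in an unstressed syllable) is not met → [e].
The actual realization is [e], not [ə].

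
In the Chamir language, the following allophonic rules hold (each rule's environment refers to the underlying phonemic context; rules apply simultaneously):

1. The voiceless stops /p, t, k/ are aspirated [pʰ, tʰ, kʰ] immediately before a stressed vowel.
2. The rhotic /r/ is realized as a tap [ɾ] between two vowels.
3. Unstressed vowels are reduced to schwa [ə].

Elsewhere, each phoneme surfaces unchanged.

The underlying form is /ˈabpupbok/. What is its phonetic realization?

[ˈabpəpbək]

/a/ — word-initial; rule 3 does not apply here → [a].
/b/ (between /a/ and /p/): no rule targets it → [b].
/p/ — between /b/ and /u/; rule 1 does not apply here → [p].
/u/ — between /p/ and /p/, in an unstressed syllable — surfaces as [ə] (rule 3).
/p/ (between /u/ and /b/) is in the target of rule 1 but the environment (immediately before a stressed vowel) is not met → [p].
/b/ stays [b].
/o/ (between /b/ and /k/) occurs in an unstressed syllable → [ə] by rule 3.
/k/ (word-final) is in the target of rule 1 but the environment (immediately before a stressed vowel) is not met → [k].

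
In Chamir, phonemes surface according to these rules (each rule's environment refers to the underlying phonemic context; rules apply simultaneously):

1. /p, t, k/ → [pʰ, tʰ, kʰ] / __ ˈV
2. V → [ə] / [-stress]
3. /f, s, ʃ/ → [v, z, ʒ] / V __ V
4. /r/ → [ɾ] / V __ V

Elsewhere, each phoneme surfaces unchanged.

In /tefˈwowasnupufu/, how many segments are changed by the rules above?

6

Segments that undergo a rule: /e/ → [ə] (rule 2); /a/ → [ə] (rule 2); /u/ → [ə] (rule 2); /u/ → [ə] (rule 2); /f/ → [v] (rule 3); /u/ → [ə] (rule 2).
All other segments surface unchanged.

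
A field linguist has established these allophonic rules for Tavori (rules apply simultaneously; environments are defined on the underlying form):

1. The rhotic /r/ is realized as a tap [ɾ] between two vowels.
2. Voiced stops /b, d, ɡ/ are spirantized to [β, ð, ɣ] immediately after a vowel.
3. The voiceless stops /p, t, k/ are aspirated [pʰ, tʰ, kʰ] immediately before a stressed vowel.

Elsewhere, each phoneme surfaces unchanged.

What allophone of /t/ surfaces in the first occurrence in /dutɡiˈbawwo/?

[t]

/t/ (between /u/ and /ɡ/) fails the environment for rule 3, so it stays [t].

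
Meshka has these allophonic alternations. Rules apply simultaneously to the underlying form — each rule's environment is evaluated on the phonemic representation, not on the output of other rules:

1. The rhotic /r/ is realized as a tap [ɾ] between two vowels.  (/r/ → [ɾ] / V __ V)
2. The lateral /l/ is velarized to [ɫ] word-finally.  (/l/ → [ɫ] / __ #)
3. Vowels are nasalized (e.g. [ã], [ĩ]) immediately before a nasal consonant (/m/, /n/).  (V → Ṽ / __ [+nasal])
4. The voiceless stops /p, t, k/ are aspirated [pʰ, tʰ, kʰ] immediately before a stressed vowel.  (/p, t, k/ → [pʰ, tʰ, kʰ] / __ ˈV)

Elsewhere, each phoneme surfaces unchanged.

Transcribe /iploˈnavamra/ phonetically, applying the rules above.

/i/ — word-initial; rule 3 does not apply here → [i].
/p/ — between /i/ and /l/; rule 4 does not apply here → [p].
/l/ (between /p/ and /o/) is in the target of rule 2 but the environment (word-finally) is not met → [l].
/o/ (between /l/ and /n/): before a nasal consonant, so rule 3 applies → [õ].
/n/ (between /o/ and /a/) is unaffected → [n].
/a/ — between /n/ and /v/; rule 3 does not apply here → [a].
/v/ (between /a/ and /a/) is unaffected → [v].
/a/ meets the environment for rule 3 (before a nasal consonant) → [ã].
/m/ (between /a/ and /r/) is unaffected → [m].
/r/ (between /m/ and /a/) is in the target of rule 1 but the environment (between two vowels) is not met → [r].
/a/ — word-final; rule 3 does not apply here → [a].

[iplõˈnavãmra]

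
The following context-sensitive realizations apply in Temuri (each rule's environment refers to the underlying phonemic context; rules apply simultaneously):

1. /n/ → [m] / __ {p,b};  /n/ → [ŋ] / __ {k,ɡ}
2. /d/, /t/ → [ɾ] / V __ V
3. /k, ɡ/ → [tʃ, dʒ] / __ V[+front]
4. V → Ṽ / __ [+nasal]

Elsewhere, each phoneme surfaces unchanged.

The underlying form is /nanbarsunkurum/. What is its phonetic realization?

/n/ (word-initial) is in the target of rule 1 but the environment (before a labial or velar stop) is not met → [n].
Rule 4 applies to /a/ (between /n/ and /n/: before a nasal consonant) → [ã].
/n/ (between /a/ and /b/): before a labial or velar stop, so rule 1 applies → [m].
/b/ (between /n/ and /a/) is unaffected → [b].
/a/ (between /b/ and /r/): rule 4 targets it, but not before a nasal consonant → unchanged [a].
/r/ (between /a/ and /s/) is unaffected → [r].
/s/ stays [s].
/u/ — between /s/ and /n/, before a nasal consonant — surfaces as [ũ] (rule 4).
/n/ (between /u/ and /k/): before a labial or velar stop, so rule 1 applies → [ŋ].
/k/ (between /n/ and /u/) fails the environment for rule 3, so it stays [k].
/u/ (between /k/ and /r/) fails the environment for rule 4, so it stays [u].
/r/ stays [r].
/u/ meets the environment for rule 4 (before a nasal consonant) → [ũ].
/m/ — not in any rule's target class → [m].

[nãmbarsũŋkurũm]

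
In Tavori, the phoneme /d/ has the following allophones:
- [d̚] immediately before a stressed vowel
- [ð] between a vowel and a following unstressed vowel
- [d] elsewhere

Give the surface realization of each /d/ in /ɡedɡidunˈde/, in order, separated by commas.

[d], [ð], [d̚]

Occurrence 1 (position 3): no conditioning environment matches → elsewhere allophone [d].
Occurrence 2 (position 6): between a vowel and a following unstressed vowel → [ð].
Occurrence 3 (position 9): immediately before a stressed vowel → [d̚].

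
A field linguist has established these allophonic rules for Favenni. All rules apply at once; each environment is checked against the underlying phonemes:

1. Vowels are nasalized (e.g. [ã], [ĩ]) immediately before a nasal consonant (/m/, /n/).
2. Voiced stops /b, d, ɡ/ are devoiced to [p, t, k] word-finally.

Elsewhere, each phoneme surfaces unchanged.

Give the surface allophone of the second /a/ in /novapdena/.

/a/ — word-final; rule 1 does not apply here → [a].

[a]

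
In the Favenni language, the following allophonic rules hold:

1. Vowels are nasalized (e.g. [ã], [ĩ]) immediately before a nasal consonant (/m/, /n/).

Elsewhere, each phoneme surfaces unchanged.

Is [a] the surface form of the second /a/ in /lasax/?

Yes

/a/ — between /s/ and /x/; rule 1 does not apply here → [a].
The actual realization is [a], which matches [a].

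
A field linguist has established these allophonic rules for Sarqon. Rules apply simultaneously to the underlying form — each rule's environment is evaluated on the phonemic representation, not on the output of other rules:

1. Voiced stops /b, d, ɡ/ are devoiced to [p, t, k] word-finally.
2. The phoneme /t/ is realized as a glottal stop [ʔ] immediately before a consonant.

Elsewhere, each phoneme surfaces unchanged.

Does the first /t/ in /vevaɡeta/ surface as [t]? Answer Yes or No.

Yes

/t/ — between /e/ and /a/; rule 2 does not apply here → [t].
The actual realization is [t], which matches [t].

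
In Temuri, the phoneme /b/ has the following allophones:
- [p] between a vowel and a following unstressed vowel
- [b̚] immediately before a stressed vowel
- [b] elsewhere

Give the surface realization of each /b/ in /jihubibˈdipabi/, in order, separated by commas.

[p], [b], [p]

Occurrence 1 (position 5): between a vowel and a following unstressed vowel → [p].
Occurrence 2 (position 7): no conditioning environment matches → elsewhere allophone [b].
Occurrence 3 (position 12): between a vowel and a following unstressed vowel → [p].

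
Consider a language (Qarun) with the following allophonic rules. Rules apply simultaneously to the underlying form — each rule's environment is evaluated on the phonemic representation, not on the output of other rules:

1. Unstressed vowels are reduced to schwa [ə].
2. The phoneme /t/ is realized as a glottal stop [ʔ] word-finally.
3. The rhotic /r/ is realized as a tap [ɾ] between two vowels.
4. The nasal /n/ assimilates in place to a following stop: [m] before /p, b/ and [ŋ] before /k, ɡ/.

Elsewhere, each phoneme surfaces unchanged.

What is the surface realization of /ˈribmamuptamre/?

[ˈribməməptəmrə]

/r/ (word-initial): rule 3 targets it, but not between two vowels → unchanged [r].
/i/ — between /r/ and /b/; rule 1 does not apply here → [i].
/b/ — not in any rule's target class → [b].
/m/ (between /b/ and /a/) is unaffected → [m].
/a/ (between /m/ and /m/) occurs in an unstressed syllable → [ə] by rule 1.
/m/ (between /a/ and /u/): no rule targets it → [m].
Rule 1 applies to /u/ (between /m/ and /p/: in an unstressed syllable) → [ə].
/p/ stays [p].
/t/ (between /p/ and /a/): rule 2 targets it, but not word-finally → unchanged [t].
Rule 1 applies to /a/ (between /t/ and /m/: in an unstressed syllable) → [ə].
/m/ (between /a/ and /r/) is unaffected → [m].
/r/ — between /m/ and /e/; rule 3 does not apply here → [r].
/e/ (word-final): in an unstressed syllable, so rule 1 applies → [ə].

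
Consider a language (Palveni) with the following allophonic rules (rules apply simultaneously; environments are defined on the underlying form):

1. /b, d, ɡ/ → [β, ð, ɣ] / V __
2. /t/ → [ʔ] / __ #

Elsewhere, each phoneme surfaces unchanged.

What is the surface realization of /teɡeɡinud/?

[teɣeɣinuð]

/t/ — word-initial; rule 2 does not apply here → [t].
/e/ (between /t/ and /ɡ/) is unaffected → [e].
Rule 1 applies to /ɡ/ (between /e/ and /e/: immediately after a vowel) → [ɣ].
/e/ stays [e].
/ɡ/ (between /e/ and /i/): immediately after a vowel, so rule 1 applies → [ɣ].
/i/ (between /ɡ/ and /n/) is unaffected → [i].
/n/ (between /i/ and /u/) is unaffected → [n].
/u/ (between /n/ and /d/): no rule targets it → [u].
/d/ (word-final) occurs immediately after a vowel → [ð] by rule 1.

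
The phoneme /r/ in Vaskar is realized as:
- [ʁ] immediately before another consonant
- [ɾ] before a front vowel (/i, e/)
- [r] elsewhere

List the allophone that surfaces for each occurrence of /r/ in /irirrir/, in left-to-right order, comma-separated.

Occurrence 1 (position 2): before a front vowel (/i, e/) → [ɾ].
Occurrence 2 (position 4): immediately before another consonant → [ʁ].
Occurrence 3 (position 5): before a front vowel (/i, e/) → [ɾ].
Occurrence 4 (position 7): no conditioning environment matches → elsewhere allophone [r].

[ɾ], [ʁ], [ɾ], [r]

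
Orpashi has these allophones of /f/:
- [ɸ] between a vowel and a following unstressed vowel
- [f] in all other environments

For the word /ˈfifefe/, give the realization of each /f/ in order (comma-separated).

Occurrence 1 (position 1): no conditioning environment matches → elsewhere allophone [f].
Occurrence 2 (position 3): between a vowel and a following unstressed vowel → [ɸ].
Occurrence 3 (position 5): between a vowel and a following unstressed vowel → [ɸ].

[f], [ɸ], [ɸ]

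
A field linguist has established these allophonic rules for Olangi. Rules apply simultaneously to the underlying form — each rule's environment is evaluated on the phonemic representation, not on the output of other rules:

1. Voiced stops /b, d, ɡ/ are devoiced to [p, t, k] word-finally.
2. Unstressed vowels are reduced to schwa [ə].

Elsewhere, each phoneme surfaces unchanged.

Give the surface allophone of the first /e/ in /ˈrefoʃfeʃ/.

/e/ (between /r/ and /f/) fails the environment for rule 2, so it stays [e].

[e]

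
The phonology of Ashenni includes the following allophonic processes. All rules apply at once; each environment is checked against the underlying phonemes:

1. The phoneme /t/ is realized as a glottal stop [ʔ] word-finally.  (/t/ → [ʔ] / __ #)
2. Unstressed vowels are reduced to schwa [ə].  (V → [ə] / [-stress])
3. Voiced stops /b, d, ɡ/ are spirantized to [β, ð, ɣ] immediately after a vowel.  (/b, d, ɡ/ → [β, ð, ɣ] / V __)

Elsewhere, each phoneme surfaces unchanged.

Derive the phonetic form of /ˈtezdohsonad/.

[ˈtezdəhsənəð]

/t/ (word-initial) fails the environment for rule 1, so it stays [t].
/e/ — between /t/ and /z/; rule 2 does not apply here → [e].
/z/ stays [z].
/d/ — between /z/ and /o/; rule 3 does not apply here → [d].
/o/ (between /d/ and /h/) occurs in an unstressed syllable → [ə] by rule 2.
/h/ — not in any rule's target class → [h].
/s/ (between /h/ and /o/) is unaffected → [s].
Rule 2 applies to /o/ (between /s/ and /n/: in an unstressed syllable) → [ə].
/n/ stays [n].
/a/ (between /n/ and /d/) occurs in an unstressed syllable → [ə] by rule 2.
Rule 3 applies to /d/ (word-final: immediately after a vowel) → [ð].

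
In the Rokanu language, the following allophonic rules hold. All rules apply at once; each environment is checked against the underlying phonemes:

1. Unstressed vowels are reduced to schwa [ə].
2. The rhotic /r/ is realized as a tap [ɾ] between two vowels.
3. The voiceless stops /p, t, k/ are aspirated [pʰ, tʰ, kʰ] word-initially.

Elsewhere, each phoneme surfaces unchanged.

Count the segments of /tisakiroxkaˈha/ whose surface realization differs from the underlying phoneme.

Segments that undergo a rule: /t/ → [tʰ] (rule 3); /i/ → [ə] (rule 1); /a/ → [ə] (rule 1); /i/ → [ə] (rule 1); /r/ → [ɾ] (rule 2); /o/ → [ə] (rule 1); /a/ → [ə] (rule 1).
All other segments surface unchanged.

7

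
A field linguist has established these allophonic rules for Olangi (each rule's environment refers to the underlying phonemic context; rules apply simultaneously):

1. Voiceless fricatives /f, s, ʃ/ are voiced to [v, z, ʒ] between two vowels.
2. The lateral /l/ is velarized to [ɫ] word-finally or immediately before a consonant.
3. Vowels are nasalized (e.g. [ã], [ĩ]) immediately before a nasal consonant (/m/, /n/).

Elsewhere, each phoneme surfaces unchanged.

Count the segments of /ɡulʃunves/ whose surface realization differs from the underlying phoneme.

Segments that undergo a rule: /l/ → [ɫ] (rule 2); /u/ → [ũ] (rule 3).
All other segments surface unchanged.

2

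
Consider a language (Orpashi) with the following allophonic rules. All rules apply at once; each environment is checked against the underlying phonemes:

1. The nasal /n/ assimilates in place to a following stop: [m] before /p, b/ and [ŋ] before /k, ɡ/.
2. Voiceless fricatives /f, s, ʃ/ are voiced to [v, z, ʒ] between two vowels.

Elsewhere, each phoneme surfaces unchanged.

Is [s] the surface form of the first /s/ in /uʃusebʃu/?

Rule 2 applies to /s/ (between /u/ and /e/: between two vowels) → [z].
The actual realization is [z], not [s].

No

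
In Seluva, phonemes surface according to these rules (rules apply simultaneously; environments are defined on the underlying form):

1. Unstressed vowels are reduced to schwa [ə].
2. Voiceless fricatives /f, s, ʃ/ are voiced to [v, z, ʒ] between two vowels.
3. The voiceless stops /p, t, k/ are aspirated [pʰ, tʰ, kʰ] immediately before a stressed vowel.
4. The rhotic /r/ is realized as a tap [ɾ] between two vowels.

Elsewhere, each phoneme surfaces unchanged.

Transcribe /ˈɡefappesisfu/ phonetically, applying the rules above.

/e/ — between /ɡ/ and /f/; rule 1 does not apply here → [e].
/f/ (between /e/ and /a/) occurs between two vowels → [v] by rule 2.
/a/ (between /f/ and /p/): in an unstressed syllable, so rule 1 applies → [ə].
/p/ (between /a/ and /p/) is in the target of rule 3 but the environment (immediately before a stressed vowel) is not met → [p].
/p/ (between /p/ and /e/): rule 3 targets it, but not immediately before a stressed vowel → unchanged [p].
/e/ meets the environment for rule 1 (in an unstressed syllable) → [ə].
/s/ — between /e/ and /i/, between two vowels — surfaces as [z] (rule 2).
Rule 1 applies to /i/ (between /s/ and /s/: in an unstressed syllable) → [ə].
/s/ (between /i/ and /f/) fails the environment for rule 2, so it stays [s].
/f/ (between /s/ and /u/): rule 2 targets it, but not between two vowels → unchanged [f].
Rule 1 applies to /u/ (word-final: in an unstressed syllable) → [ə].

[ˈɡevəppəzəsfə]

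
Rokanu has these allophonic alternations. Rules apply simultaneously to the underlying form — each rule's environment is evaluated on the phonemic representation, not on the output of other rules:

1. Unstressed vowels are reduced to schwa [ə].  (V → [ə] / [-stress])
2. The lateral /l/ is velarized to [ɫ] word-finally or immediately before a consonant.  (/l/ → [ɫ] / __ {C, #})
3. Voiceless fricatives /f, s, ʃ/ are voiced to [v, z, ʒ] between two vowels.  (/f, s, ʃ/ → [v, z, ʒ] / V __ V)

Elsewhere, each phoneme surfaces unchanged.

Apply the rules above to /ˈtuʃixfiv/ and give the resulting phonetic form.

/u/ (between /t/ and /ʃ/) fails the environment for rule 1, so it stays [u].
/ʃ/ (between /u/ and /i/): between two vowels, so rule 3 applies → [ʒ].
/i/ (between /ʃ/ and /x/): in an unstressed syllable, so rule 1 applies → [ə].
/f/ — between /x/ and /i/; rule 3 does not apply here → [f].
Rule 1 applies to /i/ (between /f/ and /v/: in an unstressed syllable) → [ə].

[ˈtuʒəxfəv]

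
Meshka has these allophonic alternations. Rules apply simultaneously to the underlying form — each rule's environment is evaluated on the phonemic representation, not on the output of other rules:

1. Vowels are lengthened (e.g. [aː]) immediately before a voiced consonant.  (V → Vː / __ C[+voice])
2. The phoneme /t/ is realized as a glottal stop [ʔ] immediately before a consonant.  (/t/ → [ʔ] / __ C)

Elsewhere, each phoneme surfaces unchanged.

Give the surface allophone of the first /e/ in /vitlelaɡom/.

Rule 1 applies to /e/ (between /l/ and /l/: before a voiced consonant) → [eː].

[eː]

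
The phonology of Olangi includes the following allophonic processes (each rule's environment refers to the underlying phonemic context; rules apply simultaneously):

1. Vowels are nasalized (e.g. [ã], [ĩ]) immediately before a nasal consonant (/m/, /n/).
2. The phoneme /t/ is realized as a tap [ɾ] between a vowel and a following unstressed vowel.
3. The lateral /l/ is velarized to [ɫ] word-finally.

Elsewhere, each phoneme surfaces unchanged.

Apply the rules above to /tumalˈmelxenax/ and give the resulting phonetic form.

[tũmalˈmelxẽnax]

/t/ (word-initial): rule 2 targets it, but not between a vowel and a following unstressed vowel → unchanged [t].
Rule 1 applies to /u/ (between /t/ and /m/: before a nasal consonant) → [ũ].
/m/ (between /u/ and /a/): no rule targets it → [m].
/a/ — between /m/ and /l/; rule 1 does not apply here → [a].
/l/ (between /a/ and /m/): rule 3 targets it, but not word-finally → unchanged [l].
/m/ (between /l/ and /e/): no rule targets it → [m].
/e/ (between /m/ and /l/) fails the environment for rule 1, so it stays [e].
/l/ — between /e/ and /x/; rule 3 does not apply here → [l].
/x/ stays [x].
/e/ — between /x/ and /n/, before a nasal consonant — surfaces as [ẽ] (rule 1).
/n/ (between /e/ and /a/) is unaffected → [n].
/a/ — between /n/ and /x/; rule 1 does not apply here → [a].
/x/ (word-final): no rule targets it → [x].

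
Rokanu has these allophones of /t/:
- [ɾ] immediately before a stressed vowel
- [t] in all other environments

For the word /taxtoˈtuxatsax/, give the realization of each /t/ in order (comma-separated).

[t], [t], [ɾ], [t]

Occurrence 1 (position 1): no conditioning environment matches → elsewhere allophone [t].
Occurrence 2 (position 4): no conditioning environment matches → elsewhere allophone [t].
Occurrence 3 (position 6): immediately before a stressed vowel → [ɾ].
Occurrence 4 (position 10): no conditioning environment matches → elsewhere allophone [t].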